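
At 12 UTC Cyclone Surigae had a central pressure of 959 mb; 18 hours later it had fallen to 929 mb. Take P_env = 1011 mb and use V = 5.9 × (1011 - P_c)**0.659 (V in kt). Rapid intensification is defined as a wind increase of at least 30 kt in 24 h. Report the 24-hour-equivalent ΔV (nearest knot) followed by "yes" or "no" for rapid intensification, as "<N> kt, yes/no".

37 kt, yes

V₁: ΔP = 52, V ≈ 5.9 × 52^0.659 ≈ 79.74 kt.
V₂: ΔP = 82, V ≈ 5.9 × 82^0.659 ≈ 107.66 kt.
ΔV over 18 h = 27.92 kt → 24 h equivalent = 27.92 × 24/18 ≈ 37.23 kt.
37 kt ≥ 30 kt ⇒ rapid intensification.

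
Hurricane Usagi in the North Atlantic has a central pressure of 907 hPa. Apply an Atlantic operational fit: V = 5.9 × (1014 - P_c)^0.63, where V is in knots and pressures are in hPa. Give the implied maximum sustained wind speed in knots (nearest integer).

112 kt

ΔP = 1014 − 907 = 107 hPa.
107^0.63 ≈ 18.989.
V ≈ 5.9 × 18.989 ≈ 112.0 kt.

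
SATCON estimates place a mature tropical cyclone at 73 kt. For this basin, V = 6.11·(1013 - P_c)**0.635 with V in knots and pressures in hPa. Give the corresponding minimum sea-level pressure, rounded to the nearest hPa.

ΔP = (V / 6.11)^(1/0.635) = (73/6.11)^1.575.
73/6.11 = 11.948; 11.948^1.575 ≈ 49.72 hPa.
P_c = 1013 − 49.72 = 963.28 ≈ 963 hPa.

963 hPa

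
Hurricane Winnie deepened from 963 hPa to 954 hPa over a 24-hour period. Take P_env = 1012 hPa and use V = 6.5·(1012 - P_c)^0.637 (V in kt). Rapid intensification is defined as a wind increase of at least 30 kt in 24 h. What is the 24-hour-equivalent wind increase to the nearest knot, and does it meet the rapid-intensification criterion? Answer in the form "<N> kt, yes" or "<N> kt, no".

9 kt, no

V₁: ΔP = 49, V ≈ 6.5 × 49^0.637 ≈ 77.55 kt.
V₂: ΔP = 58, V ≈ 6.5 × 58^0.637 ≈ 86.34 kt.
ΔV over 24 h = 8.79 kt → 24 h equivalent = 8.79 × 24/24 ≈ 8.79 kt.
9 kt < 30 kt ⇒ not rapid intensification.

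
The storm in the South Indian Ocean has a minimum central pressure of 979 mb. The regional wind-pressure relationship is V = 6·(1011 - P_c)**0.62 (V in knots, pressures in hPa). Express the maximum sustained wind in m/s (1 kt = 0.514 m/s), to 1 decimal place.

ΔP = 1011 − 979 = 32 mb.
V ≈ 6 × 32^0.62 = 6 × 8.574 ≈ 51.445 kt.
51.445 × 0.514 ≈ 26.44 m/s → 26.4 m/s.

26.4 m/s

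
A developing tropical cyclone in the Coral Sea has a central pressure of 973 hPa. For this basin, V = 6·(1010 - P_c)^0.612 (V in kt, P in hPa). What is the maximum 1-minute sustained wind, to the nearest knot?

ΔP = 1010 − 973 = 37 hPa.
37^0.612 ≈ 9.115.
V ≈ 6 × 9.115 ≈ 54.7 kt.

55 kt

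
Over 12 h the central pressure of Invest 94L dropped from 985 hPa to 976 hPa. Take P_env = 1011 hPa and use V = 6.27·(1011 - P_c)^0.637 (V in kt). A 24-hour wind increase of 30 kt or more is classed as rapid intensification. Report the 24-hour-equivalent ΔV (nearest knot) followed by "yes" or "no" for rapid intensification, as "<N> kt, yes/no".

21 kt, no

V₁: ΔP = 26, V ≈ 6.27 × 26^0.637 ≈ 49.96 kt.
V₂: ΔP = 35, V ≈ 6.27 × 35^0.637 ≈ 60.37 kt.
ΔV over 12 h = 10.41 kt → 24 h equivalent = 10.41 × 24/12 ≈ 20.82 kt.
21 kt < 30 kt ⇒ not rapid intensification.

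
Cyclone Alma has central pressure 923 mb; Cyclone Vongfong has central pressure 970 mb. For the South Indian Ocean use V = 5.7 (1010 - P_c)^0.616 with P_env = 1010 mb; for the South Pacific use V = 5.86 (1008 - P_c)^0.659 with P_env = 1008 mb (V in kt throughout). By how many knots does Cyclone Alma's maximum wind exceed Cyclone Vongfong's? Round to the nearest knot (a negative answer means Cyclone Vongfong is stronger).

Cyclone Alma: ΔP = 87; V ≈ 5.7 × 87^0.616 ≈ 89.25 kt.
Cyclone Vongfong: ΔP = 38; V ≈ 5.86 × 38^0.659 ≈ 64.41 kt.
Difference ≈ 89.25 − 64.41 = 24.84 → 25 kt.

25 kt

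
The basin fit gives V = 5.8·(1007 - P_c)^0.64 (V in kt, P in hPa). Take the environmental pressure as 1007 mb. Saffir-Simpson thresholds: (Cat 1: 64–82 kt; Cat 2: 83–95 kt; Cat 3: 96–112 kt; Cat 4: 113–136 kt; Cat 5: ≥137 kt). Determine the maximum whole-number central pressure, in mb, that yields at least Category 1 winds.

964 mb

Category 1 begins at V = 64 kt.
Required ΔP = (64/5.8)^(1/0.64) = 11.034^1.562 ≈ 42.59 mb.
P_c ≤ 1007 − 42.59 = 964.41, so the highest integer P_c is 964 mb.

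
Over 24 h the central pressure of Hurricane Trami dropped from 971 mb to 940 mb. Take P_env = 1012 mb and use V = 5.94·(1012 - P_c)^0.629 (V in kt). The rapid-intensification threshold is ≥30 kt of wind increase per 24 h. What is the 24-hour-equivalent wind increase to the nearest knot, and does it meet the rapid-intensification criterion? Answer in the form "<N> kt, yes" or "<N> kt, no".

V₁: ΔP = 41, V ≈ 5.94 × 41^0.629 ≈ 61.41 kt.
V₂: ΔP = 72, V ≈ 5.94 × 72^0.629 ≈ 87.51 kt.
ΔV over 24 h = 26.10 kt → 24 h equivalent = 26.10 × 24/24 ≈ 26.10 kt.
26 kt < 30 kt ⇒ not rapid intensification.

26 kt, no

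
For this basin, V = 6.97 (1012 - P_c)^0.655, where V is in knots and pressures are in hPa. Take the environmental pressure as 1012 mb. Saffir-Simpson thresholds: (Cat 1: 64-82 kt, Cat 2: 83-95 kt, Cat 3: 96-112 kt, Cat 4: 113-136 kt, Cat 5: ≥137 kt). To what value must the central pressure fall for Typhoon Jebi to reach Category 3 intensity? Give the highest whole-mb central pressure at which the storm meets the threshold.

Category 3 begins at V = 96 kt.
Required ΔP = (96/6.97)^(1/0.655) = 13.773^1.527 ≈ 54.83 mb.
P_c ≤ 1012 − 54.83 = 957.17, so the highest integer P_c is 957 mb.

957 mb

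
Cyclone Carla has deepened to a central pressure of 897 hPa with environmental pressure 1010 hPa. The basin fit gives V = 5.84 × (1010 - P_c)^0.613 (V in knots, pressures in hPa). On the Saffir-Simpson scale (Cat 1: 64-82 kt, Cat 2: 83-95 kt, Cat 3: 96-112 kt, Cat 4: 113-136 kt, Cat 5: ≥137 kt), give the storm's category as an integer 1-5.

ΔP = 1010 − 897 = 113 hPa.
V ≈ 5.84 × 113^0.613 = 5.84 × 18.14 ≈ 106 kt.
106 kt falls in the Category 3 band.

3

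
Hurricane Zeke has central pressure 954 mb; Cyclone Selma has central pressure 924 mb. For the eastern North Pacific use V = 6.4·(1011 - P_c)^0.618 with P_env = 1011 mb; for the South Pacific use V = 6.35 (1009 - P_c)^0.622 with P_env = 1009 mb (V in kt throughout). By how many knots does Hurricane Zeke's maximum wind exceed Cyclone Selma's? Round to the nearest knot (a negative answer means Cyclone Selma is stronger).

-23 kt

Hurricane Zeke: ΔP = 57; V ≈ 6.4 × 57^0.618 ≈ 77.86 kt.
Cyclone Selma: ΔP = 85; V ≈ 6.35 × 85^0.622 ≈ 100.66 kt.
Difference ≈ 77.86 − 100.66 = -22.80 → -23 kt.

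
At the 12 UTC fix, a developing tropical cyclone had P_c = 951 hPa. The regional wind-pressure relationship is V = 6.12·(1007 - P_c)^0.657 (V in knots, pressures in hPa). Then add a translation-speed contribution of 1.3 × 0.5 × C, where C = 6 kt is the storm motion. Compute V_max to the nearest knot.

ΔP = 1007 − 951 = 56 hPa.
56^0.657 ≈ 14.079.
V ≈ 6.12 × 14.079 ≈ 86.2 kt.
Translation term: 1.3 × 0.5 × 6 = 3.9 kt.
Corrected V ≈ 90.1 kt → 90 kt.

90 kt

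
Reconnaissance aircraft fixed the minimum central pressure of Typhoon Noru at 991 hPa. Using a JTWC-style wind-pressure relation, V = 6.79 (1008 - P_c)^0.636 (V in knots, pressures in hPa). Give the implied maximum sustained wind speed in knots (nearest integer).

ΔP = 1008 − 991 = 17 hPa.
17^0.636 ≈ 6.061.
V ≈ 6.79 × 6.061 ≈ 41.2 kt.

41 kt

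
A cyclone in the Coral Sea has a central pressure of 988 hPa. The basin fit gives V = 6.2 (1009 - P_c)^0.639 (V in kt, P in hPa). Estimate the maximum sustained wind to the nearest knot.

43 kt

ΔP = 1009 − 988 = 21 hPa.
21^0.639 ≈ 6.997.
V ≈ 6.2 × 6.997 ≈ 43.4 kt.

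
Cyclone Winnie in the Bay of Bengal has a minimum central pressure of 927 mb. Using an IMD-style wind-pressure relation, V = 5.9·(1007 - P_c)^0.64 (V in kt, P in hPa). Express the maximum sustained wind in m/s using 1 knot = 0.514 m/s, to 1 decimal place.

50.1 m/s

ΔP = 1007 − 927 = 80 mb.
V ≈ 5.9 × 80^0.64 = 5.9 × 16.519 ≈ 97.461 kt.
97.461 × 0.514 ≈ 50.09 m/s → 50.1 m/s.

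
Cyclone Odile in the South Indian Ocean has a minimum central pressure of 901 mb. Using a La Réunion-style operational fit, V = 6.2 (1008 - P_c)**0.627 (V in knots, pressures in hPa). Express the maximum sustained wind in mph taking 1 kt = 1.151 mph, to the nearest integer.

134 mph

ΔP = 1008 − 901 = 107 mb.
V ≈ 6.2 × 107^0.627 = 6.2 × 18.725 ≈ 116.095 kt.
116.095 × 1.151 ≈ 133.63 mph → 134 mph.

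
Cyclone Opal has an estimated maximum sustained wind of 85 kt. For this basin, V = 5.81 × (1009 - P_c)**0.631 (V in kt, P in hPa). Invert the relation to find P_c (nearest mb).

939 mb

ΔP = (V / 5.81)^(1/0.631) = (85/5.81)^1.585.
85/5.81 = 14.630; 14.630^1.585 ≈ 70.25 mb.
P_c = 1009 − 70.25 = 938.75 ≈ 939 mb.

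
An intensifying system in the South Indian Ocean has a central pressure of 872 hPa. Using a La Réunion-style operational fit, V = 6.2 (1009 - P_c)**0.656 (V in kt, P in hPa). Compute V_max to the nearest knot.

ΔP = 1009 − 872 = 137 hPa.
137^0.656 ≈ 25.217.
V ≈ 6.2 × 25.217 ≈ 156.3 kt.

156 kt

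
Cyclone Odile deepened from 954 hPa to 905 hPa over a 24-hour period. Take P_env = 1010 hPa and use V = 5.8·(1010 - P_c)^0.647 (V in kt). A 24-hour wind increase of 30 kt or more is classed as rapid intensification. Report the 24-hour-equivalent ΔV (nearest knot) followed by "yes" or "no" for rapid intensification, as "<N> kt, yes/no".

39 kt, yes

V₁: ΔP = 56, V ≈ 5.8 × 56^0.647 ≈ 78.43 kt.
V₂: ΔP = 105, V ≈ 5.8 × 105^0.647 ≈ 117.80 kt.
ΔV over 24 h = 39.37 kt → 24 h equivalent = 39.37 × 24/24 ≈ 39.37 kt.
39 kt ≥ 30 kt ⇒ rapid intensification.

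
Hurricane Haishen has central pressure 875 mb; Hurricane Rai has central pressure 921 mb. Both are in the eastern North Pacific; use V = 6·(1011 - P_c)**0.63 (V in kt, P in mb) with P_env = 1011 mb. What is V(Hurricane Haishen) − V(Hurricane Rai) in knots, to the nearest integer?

30 kt

Hurricane Haishen: ΔP = 136; V ≈ 6 × 136^0.63 ≈ 132.52 kt.
Hurricane Rai: ΔP = 90; V ≈ 6 × 90^0.63 ≈ 102.17 kt.
Difference ≈ 132.52 − 102.17 = 30.35 → 30 kt.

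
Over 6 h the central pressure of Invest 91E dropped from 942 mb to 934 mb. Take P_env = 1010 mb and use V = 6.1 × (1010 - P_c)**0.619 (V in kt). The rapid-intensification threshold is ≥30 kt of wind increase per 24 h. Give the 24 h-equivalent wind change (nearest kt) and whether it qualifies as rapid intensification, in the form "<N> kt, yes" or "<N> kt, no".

V₁: ΔP = 68, V ≈ 6.1 × 68^0.619 ≈ 83.11 kt.
V₂: ΔP = 76, V ≈ 6.1 × 76^0.619 ≈ 89.03 kt.
ΔV over 6 h = 5.92 kt → 24 h equivalent = 5.92 × 24/6 ≈ 23.68 kt.
24 kt < 30 kt ⇒ not rapid intensification.

24 kt, no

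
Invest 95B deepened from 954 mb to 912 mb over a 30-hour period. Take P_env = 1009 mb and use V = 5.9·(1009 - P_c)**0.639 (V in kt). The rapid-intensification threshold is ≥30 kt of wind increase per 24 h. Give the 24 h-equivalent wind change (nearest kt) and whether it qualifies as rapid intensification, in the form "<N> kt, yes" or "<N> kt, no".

V₁: ΔP = 55, V ≈ 5.9 × 55^0.639 ≈ 76.37 kt.
V₂: ΔP = 97, V ≈ 5.9 × 97^0.639 ≈ 109.75 kt.
ΔV over 30 h = 33.38 kt → 24 h equivalent = 33.38 × 24/30 ≈ 26.70 kt.
27 kt < 30 kt ⇒ not rapid intensification.

27 kt, no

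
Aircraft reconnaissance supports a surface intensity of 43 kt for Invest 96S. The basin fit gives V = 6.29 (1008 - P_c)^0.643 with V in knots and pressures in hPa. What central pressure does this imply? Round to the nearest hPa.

ΔP = (V / 6.29)^(1/0.643) = (43/6.29)^1.555.
43/6.29 = 6.836; 6.836^1.555 ≈ 19.88 hPa.
P_c = 1008 − 19.88 = 988.12 ≈ 988 hPa.

988 hPa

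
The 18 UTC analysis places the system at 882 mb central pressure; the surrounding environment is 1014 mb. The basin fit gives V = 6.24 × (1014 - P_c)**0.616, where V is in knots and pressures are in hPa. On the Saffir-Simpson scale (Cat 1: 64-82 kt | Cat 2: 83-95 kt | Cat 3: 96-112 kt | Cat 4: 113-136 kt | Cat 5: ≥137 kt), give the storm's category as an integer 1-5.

ΔP = 1014 − 882 = 132 mb.
V ≈ 6.24 × 132^0.616 = 6.24 × 20.24 ≈ 126 kt.
126 kt falls in the Category 4 band.

4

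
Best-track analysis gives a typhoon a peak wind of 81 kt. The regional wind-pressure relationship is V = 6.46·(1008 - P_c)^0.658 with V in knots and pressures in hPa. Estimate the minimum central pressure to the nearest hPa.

961 hPa

ΔP = (V / 6.46)^(1/0.658) = (81/6.46)^1.520.
81/6.46 = 12.539; 12.539^1.520 ≈ 46.67 hPa.
P_c = 1008 − 46.67 = 961.33 ≈ 961 hPa.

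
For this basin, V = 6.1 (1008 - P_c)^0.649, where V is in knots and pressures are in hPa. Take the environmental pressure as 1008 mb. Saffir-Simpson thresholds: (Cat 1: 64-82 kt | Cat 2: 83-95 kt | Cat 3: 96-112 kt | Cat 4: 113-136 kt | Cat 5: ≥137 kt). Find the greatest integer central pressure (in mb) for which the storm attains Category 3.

Category 3 begins at V = 96 kt.
Required ΔP = (96/6.1)^(1/0.649) = 15.738^1.541 ≈ 69.87 mb.
P_c ≤ 1008 − 69.87 = 938.13, so the highest integer P_c is 938 mb.

938 mb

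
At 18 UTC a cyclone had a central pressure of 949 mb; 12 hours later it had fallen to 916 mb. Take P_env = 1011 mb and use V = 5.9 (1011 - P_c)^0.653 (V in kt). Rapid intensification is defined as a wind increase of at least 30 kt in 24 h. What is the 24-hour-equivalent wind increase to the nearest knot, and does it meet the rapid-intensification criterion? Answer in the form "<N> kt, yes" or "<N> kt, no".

V₁: ΔP = 62, V ≈ 5.9 × 62^0.653 ≈ 87.35 kt.
V₂: ΔP = 95, V ≈ 5.9 × 95^0.653 ≈ 115.43 kt.
ΔV over 12 h = 28.08 kt → 24 h equivalent = 28.08 × 24/12 ≈ 56.16 kt.
56 kt ≥ 30 kt ⇒ rapid intensification.

56 kt, yes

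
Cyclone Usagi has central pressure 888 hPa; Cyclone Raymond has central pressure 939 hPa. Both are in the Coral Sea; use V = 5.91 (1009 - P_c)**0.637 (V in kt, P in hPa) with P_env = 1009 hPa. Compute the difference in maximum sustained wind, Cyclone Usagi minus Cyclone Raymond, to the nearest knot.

37 kt

Cyclone Usagi: ΔP = 121; V ≈ 5.91 × 121^0.637 ≈ 125.41 kt.
Cyclone Raymond: ΔP = 70; V ≈ 5.91 × 70^0.637 ≈ 88.49 kt.
Difference ≈ 125.41 − 88.49 = 36.92 → 37 kt.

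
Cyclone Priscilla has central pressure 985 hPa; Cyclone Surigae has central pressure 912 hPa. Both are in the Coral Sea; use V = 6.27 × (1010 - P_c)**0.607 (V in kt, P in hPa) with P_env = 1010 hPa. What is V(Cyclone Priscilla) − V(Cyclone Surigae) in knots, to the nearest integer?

Cyclone Priscilla: ΔP = 25; V ≈ 6.27 × 25^0.607 ≈ 44.24 kt.
Cyclone Surigae: ΔP = 98; V ≈ 6.27 × 98^0.607 ≈ 101.38 kt.
Difference ≈ 44.24 − 101.38 = -57.14 → -57 kt.

-57 kt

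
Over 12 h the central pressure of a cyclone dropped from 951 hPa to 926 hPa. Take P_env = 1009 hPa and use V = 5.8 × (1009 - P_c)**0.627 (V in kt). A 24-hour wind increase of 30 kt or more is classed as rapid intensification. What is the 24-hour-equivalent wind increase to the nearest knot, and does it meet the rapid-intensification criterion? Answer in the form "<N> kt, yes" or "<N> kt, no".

37 kt, yes

V₁: ΔP = 58, V ≈ 5.8 × 58^0.627 ≈ 73.98 kt.
V₂: ΔP = 83, V ≈ 5.8 × 83^0.627 ≈ 92.62 kt.
ΔV over 12 h = 18.64 kt → 24 h equivalent = 18.64 × 24/12 ≈ 37.28 kt.
37 kt ≥ 30 kt ⇒ rapid intensification.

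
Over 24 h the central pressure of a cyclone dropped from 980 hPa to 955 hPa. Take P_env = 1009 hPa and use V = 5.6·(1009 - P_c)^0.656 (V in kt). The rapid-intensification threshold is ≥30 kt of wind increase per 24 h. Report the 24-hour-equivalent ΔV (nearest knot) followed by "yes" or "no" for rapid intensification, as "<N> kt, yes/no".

V₁: ΔP = 29, V ≈ 5.6 × 29^0.656 ≈ 50.99 kt.
V₂: ΔP = 54, V ≈ 5.6 × 54^0.656 ≈ 76.67 kt.
ΔV over 24 h = 25.68 kt → 24 h equivalent = 25.68 × 24/24 ≈ 25.68 kt.
26 kt < 30 kt ⇒ not rapid intensification.

26 kt, no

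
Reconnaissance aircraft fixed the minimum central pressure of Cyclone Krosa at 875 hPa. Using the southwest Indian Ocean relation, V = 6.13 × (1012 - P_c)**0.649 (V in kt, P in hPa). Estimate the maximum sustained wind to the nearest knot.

ΔP = 1012 − 875 = 137 hPa.
137^0.649 ≈ 24.363.
V ≈ 6.13 × 24.363 ≈ 149.3 kt.

149 kt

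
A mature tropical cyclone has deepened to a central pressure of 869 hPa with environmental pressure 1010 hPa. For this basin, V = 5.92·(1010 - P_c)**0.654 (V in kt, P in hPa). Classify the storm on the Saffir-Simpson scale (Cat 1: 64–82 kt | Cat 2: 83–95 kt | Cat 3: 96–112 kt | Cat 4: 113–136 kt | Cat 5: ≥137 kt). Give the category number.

ΔP = 1010 − 869 = 141 hPa.
V ≈ 5.92 × 141^0.654 = 5.92 × 25.44 ≈ 151 kt.
151 kt falls in the Category 5 band.

5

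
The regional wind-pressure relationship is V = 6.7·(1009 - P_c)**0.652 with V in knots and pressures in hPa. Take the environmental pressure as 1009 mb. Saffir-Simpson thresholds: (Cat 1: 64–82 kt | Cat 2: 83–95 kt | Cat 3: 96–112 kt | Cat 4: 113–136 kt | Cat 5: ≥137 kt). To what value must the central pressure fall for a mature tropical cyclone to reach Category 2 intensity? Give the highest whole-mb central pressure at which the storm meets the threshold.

961 mb

Category 2 begins at V = 83 kt.
Required ΔP = (83/6.7)^(1/0.652) = 12.388^1.534 ≈ 47.47 mb.
P_c ≤ 1009 − 47.47 = 961.53, so the highest integer P_c is 961 mb.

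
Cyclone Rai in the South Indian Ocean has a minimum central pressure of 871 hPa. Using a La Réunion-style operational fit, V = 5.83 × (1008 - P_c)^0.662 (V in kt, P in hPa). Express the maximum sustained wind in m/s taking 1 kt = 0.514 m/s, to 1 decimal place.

77.8 m/s

ΔP = 1008 − 871 = 137 hPa.
V ≈ 5.83 × 137^0.662 = 5.83 × 25.972 ≈ 151.418 kt.
151.418 × 0.514 ≈ 77.83 m/s → 77.8 m/s.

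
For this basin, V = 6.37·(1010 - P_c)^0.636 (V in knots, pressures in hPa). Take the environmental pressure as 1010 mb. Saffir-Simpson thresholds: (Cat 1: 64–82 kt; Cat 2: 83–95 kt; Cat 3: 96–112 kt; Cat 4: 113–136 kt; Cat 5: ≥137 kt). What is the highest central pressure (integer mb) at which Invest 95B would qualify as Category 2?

953 mb

Category 2 begins at V = 83 kt.
Required ΔP = (83/6.37)^(1/0.636) = 13.030^1.572 ≈ 56.63 mb.
P_c ≤ 1010 − 56.63 = 953.37, so the highest integer P_c is 953 mb.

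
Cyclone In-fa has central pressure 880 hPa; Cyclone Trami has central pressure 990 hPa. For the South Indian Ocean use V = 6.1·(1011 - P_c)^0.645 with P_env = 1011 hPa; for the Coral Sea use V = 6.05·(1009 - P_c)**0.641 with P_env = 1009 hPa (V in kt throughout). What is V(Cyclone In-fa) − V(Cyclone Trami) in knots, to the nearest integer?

102 kt

Cyclone In-fa: ΔP = 131; V ≈ 6.1 × 131^0.645 ≈ 141.57 kt.
Cyclone Trami: ΔP = 19; V ≈ 6.05 × 19^0.641 ≈ 39.94 kt.
Difference ≈ 141.57 − 39.94 = 101.63 → 102 kt.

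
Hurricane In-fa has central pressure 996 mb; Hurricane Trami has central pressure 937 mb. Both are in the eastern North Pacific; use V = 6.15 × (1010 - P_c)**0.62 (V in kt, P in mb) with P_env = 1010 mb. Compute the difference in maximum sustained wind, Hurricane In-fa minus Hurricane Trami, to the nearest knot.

-56 kt

Hurricane In-fa: ΔP = 14; V ≈ 6.15 × 14^0.62 ≈ 31.58 kt.
Hurricane Trami: ΔP = 73; V ≈ 6.15 × 73^0.62 ≈ 87.93 kt.
Difference ≈ 31.58 − 87.93 = -56.35 → -56 kt.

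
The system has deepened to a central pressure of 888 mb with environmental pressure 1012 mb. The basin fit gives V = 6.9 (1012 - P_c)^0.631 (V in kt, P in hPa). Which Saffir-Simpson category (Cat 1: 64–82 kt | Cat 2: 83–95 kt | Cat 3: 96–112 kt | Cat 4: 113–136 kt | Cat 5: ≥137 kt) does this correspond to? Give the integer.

ΔP = 1012 − 888 = 124 mb.
V ≈ 6.9 × 124^0.631 = 6.9 × 20.94 ≈ 144 kt.
144 kt falls in the Category 5 band.

5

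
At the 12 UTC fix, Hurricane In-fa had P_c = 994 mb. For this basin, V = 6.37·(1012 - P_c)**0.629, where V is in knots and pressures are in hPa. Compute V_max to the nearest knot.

ΔP = 1012 − 994 = 18 mb.
18^0.629 ≈ 6.160.
V ≈ 6.37 × 6.160 ≈ 39.2 kt.

39 kt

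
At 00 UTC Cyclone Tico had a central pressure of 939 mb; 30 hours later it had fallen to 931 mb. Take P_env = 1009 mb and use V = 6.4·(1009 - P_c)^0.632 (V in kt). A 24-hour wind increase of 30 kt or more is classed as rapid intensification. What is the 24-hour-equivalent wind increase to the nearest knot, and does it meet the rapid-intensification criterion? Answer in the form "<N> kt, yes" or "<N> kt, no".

V₁: ΔP = 70, V ≈ 6.4 × 70^0.632 ≈ 93.82 kt.
V₂: ΔP = 78, V ≈ 6.4 × 78^0.632 ≈ 100.46 kt.
ΔV over 30 h = 6.64 kt → 24 h equivalent = 6.64 × 24/30 ≈ 5.31 kt.
5 kt < 30 kt ⇒ not rapid intensification.

5 kt, no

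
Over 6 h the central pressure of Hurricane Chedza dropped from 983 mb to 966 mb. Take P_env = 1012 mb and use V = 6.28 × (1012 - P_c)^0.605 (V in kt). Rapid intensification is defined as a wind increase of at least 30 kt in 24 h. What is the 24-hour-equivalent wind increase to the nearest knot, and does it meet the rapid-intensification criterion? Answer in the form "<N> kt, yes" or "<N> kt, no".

V₁: ΔP = 29, V ≈ 6.28 × 29^0.605 ≈ 48.16 kt.
V₂: ΔP = 46, V ≈ 6.28 × 46^0.605 ≈ 63.67 kt.
ΔV over 6 h = 15.51 kt → 24 h equivalent = 15.51 × 24/6 ≈ 62.04 kt.
62 kt ≥ 30 kt ⇒ rapid intensification.

62 kt, yes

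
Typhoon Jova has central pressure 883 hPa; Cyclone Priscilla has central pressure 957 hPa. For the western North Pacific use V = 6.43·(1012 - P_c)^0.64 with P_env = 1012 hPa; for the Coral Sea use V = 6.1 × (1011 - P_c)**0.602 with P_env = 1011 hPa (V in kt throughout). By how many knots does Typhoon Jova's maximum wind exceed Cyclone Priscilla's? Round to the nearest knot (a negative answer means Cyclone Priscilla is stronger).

Typhoon Jova: ΔP = 129; V ≈ 6.43 × 129^0.64 ≈ 144.21 kt.
Cyclone Priscilla: ΔP = 54; V ≈ 6.1 × 54^0.602 ≈ 67.33 kt.
Difference ≈ 144.21 − 67.33 = 76.88 → 77 kt.

77 kt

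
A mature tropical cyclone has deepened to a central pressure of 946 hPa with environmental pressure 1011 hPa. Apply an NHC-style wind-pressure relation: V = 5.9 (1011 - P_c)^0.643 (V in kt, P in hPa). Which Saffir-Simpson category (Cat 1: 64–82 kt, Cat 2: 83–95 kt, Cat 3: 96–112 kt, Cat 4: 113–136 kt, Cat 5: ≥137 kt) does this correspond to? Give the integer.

ΔP = 1011 − 946 = 65 hPa.
V ≈ 5.9 × 65^0.643 = 5.9 × 14.65 ≈ 86 kt.
86 kt falls in the Category 2 band.

2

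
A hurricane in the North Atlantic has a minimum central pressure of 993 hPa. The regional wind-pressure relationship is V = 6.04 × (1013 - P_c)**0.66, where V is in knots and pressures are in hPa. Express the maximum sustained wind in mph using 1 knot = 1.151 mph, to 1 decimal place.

50.2 mph

ΔP = 1013 − 993 = 20 hPa.
V ≈ 6.04 × 20^0.66 = 6.04 × 7.222 ≈ 43.623 kt.
43.623 × 1.151 ≈ 50.21 mph → 50.2 mph.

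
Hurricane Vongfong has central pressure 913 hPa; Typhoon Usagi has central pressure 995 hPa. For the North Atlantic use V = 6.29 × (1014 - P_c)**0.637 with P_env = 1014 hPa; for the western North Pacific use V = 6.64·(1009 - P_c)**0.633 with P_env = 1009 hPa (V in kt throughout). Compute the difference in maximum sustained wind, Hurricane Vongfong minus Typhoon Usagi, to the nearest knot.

84 kt

Hurricane Vongfong: ΔP = 101; V ≈ 6.29 × 101^0.637 ≈ 118.96 kt.
Typhoon Usagi: ΔP = 14; V ≈ 6.64 × 14^0.633 ≈ 35.29 kt.
Difference ≈ 118.96 − 35.29 = 83.67 → 84 kt.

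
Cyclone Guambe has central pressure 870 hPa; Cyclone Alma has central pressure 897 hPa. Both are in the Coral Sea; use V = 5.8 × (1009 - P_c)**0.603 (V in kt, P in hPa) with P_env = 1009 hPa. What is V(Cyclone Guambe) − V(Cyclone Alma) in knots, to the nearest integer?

14 kt

Cyclone Guambe: ΔP = 139; V ≈ 5.8 × 139^0.603 ≈ 113.68 kt.
Cyclone Alma: ΔP = 112; V ≈ 5.8 × 112^0.603 ≈ 99.79 kt.
Difference ≈ 113.68 − 99.79 = 13.89 → 14 kt.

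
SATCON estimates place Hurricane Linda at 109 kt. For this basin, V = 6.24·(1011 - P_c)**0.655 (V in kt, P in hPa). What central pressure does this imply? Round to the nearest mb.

ΔP = (V / 6.24)^(1/0.655) = (109/6.24)^1.527.
109/6.24 = 17.468; 17.468^1.527 ≈ 78.80 mb.
P_c = 1011 − 78.80 = 932.20 ≈ 932 mb.

932 mb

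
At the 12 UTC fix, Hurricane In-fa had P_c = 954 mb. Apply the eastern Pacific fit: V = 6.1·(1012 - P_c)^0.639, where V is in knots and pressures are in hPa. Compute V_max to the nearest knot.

82 kt

ΔP = 1012 − 954 = 58 mb.
58^0.639 ≈ 13.392.
V ≈ 6.1 × 13.392 ≈ 81.7 kt.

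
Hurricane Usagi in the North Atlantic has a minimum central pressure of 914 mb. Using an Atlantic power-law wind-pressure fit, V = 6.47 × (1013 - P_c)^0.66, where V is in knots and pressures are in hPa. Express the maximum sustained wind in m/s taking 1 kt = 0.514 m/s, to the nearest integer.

69 m/s

ΔP = 1013 − 914 = 99 mb.
V ≈ 6.47 × 99^0.66 = 6.47 × 20.755 ≈ 134.284 kt.
134.284 × 0.514 ≈ 69.02 m/s → 69 m/s.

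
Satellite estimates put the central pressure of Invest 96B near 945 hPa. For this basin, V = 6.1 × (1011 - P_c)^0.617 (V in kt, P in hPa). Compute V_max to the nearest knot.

ΔP = 1011 − 945 = 66 hPa.
66^0.617 ≈ 13.264.
V ≈ 6.1 × 13.264 ≈ 80.9 kt.

81 kt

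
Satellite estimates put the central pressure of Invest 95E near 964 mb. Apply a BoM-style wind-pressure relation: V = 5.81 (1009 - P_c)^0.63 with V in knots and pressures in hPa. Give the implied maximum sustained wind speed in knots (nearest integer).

64 kt

ΔP = 1009 − 964 = 45 mb.
45^0.63 ≈ 11.003.
V ≈ 5.81 × 11.003 ≈ 63.9 kt.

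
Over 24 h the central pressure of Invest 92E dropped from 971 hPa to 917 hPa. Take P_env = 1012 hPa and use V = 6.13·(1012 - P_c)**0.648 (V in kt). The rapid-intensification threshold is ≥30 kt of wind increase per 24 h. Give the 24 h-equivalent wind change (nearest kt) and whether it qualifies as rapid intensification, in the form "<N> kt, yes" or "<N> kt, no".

49 kt, yes

V₁: ΔP = 41, V ≈ 6.13 × 41^0.648 ≈ 68.01 kt.
V₂: ΔP = 95, V ≈ 6.13 × 95^0.648 ≈ 117.23 kt.
ΔV over 24 h = 49.22 kt → 24 h equivalent = 49.22 × 24/24 ≈ 49.22 kt.
49 kt ≥ 30 kt ⇒ rapid intensification.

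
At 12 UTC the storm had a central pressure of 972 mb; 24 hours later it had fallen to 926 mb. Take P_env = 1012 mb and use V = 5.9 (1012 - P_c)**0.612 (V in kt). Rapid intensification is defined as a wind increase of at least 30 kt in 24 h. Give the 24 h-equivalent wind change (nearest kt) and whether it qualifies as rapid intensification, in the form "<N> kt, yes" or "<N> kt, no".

V₁: ΔP = 40, V ≈ 5.9 × 40^0.612 ≈ 56.40 kt.
V₂: ΔP = 86, V ≈ 5.9 × 86^0.612 ≈ 90.11 kt.
ΔV over 24 h = 33.71 kt → 24 h equivalent = 33.71 × 24/24 ≈ 33.71 kt.
34 kt ≥ 30 kt ⇒ rapid intensification.

34 kt, yes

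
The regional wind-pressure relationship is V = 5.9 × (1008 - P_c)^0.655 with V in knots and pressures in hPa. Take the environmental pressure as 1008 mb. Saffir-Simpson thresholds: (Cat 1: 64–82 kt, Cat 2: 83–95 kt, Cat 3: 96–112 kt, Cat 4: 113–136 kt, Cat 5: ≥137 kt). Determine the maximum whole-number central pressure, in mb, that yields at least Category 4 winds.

917 mb

Category 4 begins at V = 113 kt.
Required ΔP = (113/5.9)^(1/0.655) = 19.153^1.527 ≈ 90.70 mb.
P_c ≤ 1008 − 90.70 = 917.30, so the highest integer P_c is 917 mb.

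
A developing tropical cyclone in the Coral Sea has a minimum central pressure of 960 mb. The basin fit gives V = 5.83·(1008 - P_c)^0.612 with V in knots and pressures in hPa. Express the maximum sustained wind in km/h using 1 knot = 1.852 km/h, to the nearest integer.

ΔP = 1008 − 960 = 48 mb.
V ≈ 5.83 × 48^0.612 = 5.83 × 10.689 ≈ 62.314 kt.
62.314 × 1.852 ≈ 115.41 km/h → 115 km/h.

115 km/h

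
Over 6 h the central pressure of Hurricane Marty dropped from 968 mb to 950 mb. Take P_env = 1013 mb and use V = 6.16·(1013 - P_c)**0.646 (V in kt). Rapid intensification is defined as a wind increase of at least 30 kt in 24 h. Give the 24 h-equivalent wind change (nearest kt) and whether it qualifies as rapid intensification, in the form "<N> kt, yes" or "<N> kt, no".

70 kt, yes

V₁: ΔP = 45, V ≈ 6.16 × 45^0.646 ≈ 72.04 kt.
V₂: ΔP = 63, V ≈ 6.16 × 63^0.646 ≈ 89.53 kt.
ΔV over 6 h = 17.49 kt → 24 h equivalent = 17.49 × 24/6 ≈ 69.96 kt.
70 kt ≥ 30 kt ⇒ rapid intensification.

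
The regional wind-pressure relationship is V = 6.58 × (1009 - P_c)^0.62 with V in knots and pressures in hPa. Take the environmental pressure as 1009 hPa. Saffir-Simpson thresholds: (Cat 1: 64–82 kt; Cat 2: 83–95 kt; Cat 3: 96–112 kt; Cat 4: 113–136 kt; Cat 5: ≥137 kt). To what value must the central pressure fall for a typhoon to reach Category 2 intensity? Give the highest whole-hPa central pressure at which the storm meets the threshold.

Category 2 begins at V = 83 kt.
Required ΔP = (83/6.58)^(1/0.62) = 12.614^1.613 ≈ 59.64 hPa.
P_c ≤ 1009 − 59.64 = 949.36, so the highest integer P_c is 949 hPa.

949 hPa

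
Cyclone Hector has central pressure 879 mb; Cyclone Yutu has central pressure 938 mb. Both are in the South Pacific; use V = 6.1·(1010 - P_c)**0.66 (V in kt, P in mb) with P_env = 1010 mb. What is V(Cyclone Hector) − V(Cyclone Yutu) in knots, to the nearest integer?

Cyclone Hector: ΔP = 131; V ≈ 6.1 × 131^0.66 ≈ 152.31 kt.
Cyclone Yutu: ΔP = 72; V ≈ 6.1 × 72^0.66 ≈ 102.61 kt.
Difference ≈ 152.31 − 102.61 = 49.70 → 50 kt.

50 kt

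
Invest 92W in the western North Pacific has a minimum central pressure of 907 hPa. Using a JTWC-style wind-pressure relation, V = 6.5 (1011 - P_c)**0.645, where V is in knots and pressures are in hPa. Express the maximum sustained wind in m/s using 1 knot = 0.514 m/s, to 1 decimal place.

ΔP = 1011 − 907 = 104 hPa.
V ≈ 6.5 × 104^0.645 = 6.5 × 19.998 ≈ 129.987 kt.
129.987 × 0.514 ≈ 66.81 m/s → 66.8 m/s.

66.8 m/s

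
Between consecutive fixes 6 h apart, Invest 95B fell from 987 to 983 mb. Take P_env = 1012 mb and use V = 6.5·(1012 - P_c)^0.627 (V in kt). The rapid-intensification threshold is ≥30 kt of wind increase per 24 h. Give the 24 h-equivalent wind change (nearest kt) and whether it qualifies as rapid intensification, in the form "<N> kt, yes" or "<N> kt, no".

19 kt, no

V₁: ΔP = 25, V ≈ 6.5 × 25^0.627 ≈ 48.91 kt.
V₂: ΔP = 29, V ≈ 6.5 × 29^0.627 ≈ 53.68 kt.
ΔV over 6 h = 4.77 kt → 24 h equivalent = 4.77 × 24/6 ≈ 19.08 kt.
19 kt < 30 kt ⇒ not rapid intensification.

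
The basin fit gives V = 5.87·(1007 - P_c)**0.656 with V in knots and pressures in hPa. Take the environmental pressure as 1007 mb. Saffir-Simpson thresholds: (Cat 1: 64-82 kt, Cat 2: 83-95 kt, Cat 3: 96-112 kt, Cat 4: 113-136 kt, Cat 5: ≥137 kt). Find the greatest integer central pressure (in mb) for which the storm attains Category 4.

Category 4 begins at V = 113 kt.
Required ΔP = (113/5.87)^(1/0.656) = 19.250^1.524 ≈ 90.78 mb.
P_c ≤ 1007 − 90.78 = 916.22, so the highest integer P_c is 916 mb.

916 mb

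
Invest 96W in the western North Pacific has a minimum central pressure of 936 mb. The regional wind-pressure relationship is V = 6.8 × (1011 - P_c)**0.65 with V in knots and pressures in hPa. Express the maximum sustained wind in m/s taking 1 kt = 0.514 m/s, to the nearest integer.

ΔP = 1011 − 936 = 75 mb.
V ≈ 6.8 × 75^0.65 = 6.8 × 16.550 ≈ 112.538 kt.
112.538 × 0.514 ≈ 57.84 m/s → 58 m/s.

58 m/s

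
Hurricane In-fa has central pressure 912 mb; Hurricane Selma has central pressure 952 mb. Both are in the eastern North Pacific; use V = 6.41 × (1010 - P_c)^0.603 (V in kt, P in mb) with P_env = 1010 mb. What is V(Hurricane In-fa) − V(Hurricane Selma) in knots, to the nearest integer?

28 kt

Hurricane In-fa: ΔP = 98; V ≈ 6.41 × 98^0.603 ≈ 101.76 kt.
Hurricane Selma: ΔP = 58; V ≈ 6.41 × 58^0.603 ≈ 74.17 kt.
Difference ≈ 101.76 − 74.17 = 27.59 → 28 kt.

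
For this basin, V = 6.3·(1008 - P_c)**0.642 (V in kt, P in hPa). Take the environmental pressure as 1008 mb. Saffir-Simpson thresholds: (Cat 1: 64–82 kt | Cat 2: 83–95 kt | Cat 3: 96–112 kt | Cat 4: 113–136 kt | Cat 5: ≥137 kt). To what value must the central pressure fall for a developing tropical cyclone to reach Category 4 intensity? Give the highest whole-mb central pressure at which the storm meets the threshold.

918 mb

Category 4 begins at V = 113 kt.
Required ΔP = (113/6.3)^(1/0.642) = 17.937^1.558 ≈ 89.71 mb.
P_c ≤ 1008 − 89.71 = 918.29, so the highest integer P_c is 918 mb.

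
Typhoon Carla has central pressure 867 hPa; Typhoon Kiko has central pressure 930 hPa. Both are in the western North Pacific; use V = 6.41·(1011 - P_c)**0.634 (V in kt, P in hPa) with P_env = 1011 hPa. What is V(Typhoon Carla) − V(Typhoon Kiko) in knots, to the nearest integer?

Typhoon Carla: ΔP = 144; V ≈ 6.41 × 144^0.634 ≈ 149.71 kt.
Typhoon Kiko: ΔP = 81; V ≈ 6.41 × 81^0.634 ≈ 103.95 kt.
Difference ≈ 149.71 − 103.95 = 45.76 → 46 kt.

46 kt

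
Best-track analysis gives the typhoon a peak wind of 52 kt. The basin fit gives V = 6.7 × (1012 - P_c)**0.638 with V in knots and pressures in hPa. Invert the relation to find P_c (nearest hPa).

ΔP = (V / 6.7)^(1/0.638) = (52/6.7)^1.567.
52/6.7 = 7.761; 7.761^1.567 ≈ 24.82 hPa.
P_c = 1012 − 24.82 = 987.18 ≈ 987 hPa.

987 hPa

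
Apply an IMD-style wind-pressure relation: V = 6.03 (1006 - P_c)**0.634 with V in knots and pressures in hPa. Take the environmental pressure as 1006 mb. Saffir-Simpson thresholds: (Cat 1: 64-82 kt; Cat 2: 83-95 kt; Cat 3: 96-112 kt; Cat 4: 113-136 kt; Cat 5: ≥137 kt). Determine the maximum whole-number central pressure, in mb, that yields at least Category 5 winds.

Category 5 begins at V = 137 kt.
Required ΔP = (137/6.03)^(1/0.634) = 22.720^1.577 ≈ 137.86 mb.
P_c ≤ 1006 − 137.86 = 868.14, so the highest integer P_c is 868 mb.

868 mb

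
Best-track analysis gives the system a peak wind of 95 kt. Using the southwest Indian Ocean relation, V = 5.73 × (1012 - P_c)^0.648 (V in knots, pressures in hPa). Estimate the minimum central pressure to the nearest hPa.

ΔP = (V / 5.73)^(1/0.648) = (95/5.73)^1.543.
95/5.73 = 16.579; 16.579^1.543 ≈ 76.22 hPa.
P_c = 1012 − 76.22 = 935.78 ≈ 936 hPa.

936 hPa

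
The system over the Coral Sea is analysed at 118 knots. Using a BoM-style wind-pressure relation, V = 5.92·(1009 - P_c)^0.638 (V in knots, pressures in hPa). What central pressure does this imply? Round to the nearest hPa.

ΔP = (V / 5.92)^(1/0.638) = (118/5.92)^1.567.
118/5.92 = 19.932; 19.932^1.567 ≈ 108.88 hPa.
P_c = 1009 − 108.88 = 900.12 ≈ 900 hPa.

900 hPa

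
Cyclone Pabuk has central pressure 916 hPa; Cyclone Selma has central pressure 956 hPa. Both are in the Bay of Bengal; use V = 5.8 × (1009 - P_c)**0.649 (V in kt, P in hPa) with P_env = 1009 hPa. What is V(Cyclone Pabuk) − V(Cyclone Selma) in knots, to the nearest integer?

Cyclone Pabuk: ΔP = 93; V ≈ 5.8 × 93^0.649 ≈ 109.89 kt.
Cyclone Selma: ΔP = 53; V ≈ 5.8 × 53^0.649 ≈ 76.29 kt.
Difference ≈ 109.89 − 76.29 = 33.60 → 34 kt.

34 kt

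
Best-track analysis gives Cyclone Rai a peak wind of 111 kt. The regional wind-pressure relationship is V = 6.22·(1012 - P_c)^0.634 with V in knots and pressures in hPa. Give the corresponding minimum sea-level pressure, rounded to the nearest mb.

918 mb

ΔP = (V / 6.22)^(1/0.634) = (111/6.22)^1.577.
111/6.22 = 17.846; 17.846^1.577 ≈ 94.19 mb.
P_c = 1012 − 94.19 = 917.81 ≈ 918 mb.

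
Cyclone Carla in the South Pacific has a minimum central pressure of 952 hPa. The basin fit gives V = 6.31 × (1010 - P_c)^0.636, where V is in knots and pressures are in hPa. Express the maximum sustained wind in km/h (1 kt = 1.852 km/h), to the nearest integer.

ΔP = 1010 − 952 = 58 hPa.
V ≈ 6.31 × 58^0.636 = 6.31 × 13.229 ≈ 83.478 kt.
83.478 × 1.852 ≈ 154.60 km/h → 155 km/h.

155 km/h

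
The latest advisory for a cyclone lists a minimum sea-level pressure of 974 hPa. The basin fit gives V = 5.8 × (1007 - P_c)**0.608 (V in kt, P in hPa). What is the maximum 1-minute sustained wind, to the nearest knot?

ΔP = 1007 − 974 = 33 hPa.
33^0.608 ≈ 8.380.
V ≈ 5.8 × 8.380 ≈ 48.6 kt.

49 kt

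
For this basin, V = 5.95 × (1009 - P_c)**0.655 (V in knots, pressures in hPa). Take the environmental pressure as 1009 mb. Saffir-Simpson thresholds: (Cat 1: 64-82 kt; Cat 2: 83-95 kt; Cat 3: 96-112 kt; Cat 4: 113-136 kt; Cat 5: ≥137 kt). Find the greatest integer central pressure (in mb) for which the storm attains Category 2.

Category 2 begins at V = 83 kt.
Required ΔP = (83/5.95)^(1/0.655) = 13.950^1.527 ≈ 55.90 mb.
P_c ≤ 1009 − 55.90 = 953.10, so the highest integer P_c is 953 mb.

953 mb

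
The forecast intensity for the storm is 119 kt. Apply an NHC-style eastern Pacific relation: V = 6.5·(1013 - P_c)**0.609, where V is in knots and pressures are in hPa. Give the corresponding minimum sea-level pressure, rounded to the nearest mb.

ΔP = (V / 6.5)^(1/0.609) = (119/6.5)^1.642.
119/6.5 = 18.308; 18.308^1.642 ≈ 118.38 mb.
P_c = 1013 − 118.38 = 894.62 ≈ 895 mb.

895 mb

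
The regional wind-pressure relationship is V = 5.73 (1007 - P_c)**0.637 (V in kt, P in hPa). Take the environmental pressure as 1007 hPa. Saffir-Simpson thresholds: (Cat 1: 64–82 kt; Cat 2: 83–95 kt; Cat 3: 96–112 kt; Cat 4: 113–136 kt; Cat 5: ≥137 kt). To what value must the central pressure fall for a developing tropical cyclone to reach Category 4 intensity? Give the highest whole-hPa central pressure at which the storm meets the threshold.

899 hPa

Category 4 begins at V = 113 kt.
Required ΔP = (113/5.73)^(1/0.637) = 19.721^1.570 ≈ 107.86 hPa.
P_c ≤ 1007 − 107.86 = 899.14, so the highest integer P_c is 899 hPa.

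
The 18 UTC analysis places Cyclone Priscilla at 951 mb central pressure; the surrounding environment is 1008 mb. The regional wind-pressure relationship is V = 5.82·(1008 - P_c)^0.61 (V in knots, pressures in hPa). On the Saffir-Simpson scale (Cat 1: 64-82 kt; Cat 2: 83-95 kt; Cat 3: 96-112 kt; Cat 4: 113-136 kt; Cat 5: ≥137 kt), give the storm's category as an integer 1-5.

ΔP = 1008 − 951 = 57 mb.
V ≈ 5.82 × 57^0.61 = 5.82 × 11.78 ≈ 69 kt.
69 kt falls in the Category 1 band.

1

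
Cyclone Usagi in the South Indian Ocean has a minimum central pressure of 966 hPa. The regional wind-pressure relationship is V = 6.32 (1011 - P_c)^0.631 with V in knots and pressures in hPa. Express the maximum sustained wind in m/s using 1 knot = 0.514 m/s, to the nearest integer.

ΔP = 1011 − 966 = 45 hPa.
V ≈ 6.32 × 45^0.631 = 6.32 × 11.045 ≈ 69.806 kt.
69.806 × 0.514 ≈ 35.88 m/s → 36 m/s.

36 m/s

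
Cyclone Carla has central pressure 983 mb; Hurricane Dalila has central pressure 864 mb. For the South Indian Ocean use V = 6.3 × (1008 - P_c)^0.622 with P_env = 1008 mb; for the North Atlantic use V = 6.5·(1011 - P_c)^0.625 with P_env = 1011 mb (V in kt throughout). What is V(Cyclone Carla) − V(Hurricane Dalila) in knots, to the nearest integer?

-100 kt

Cyclone Carla: ΔP = 25; V ≈ 6.3 × 25^0.622 ≈ 46.65 kt.
Hurricane Dalila: ΔP = 147; V ≈ 6.5 × 147^0.625 ≈ 147.06 kt.
Difference ≈ 46.65 − 147.06 = -100.41 → -100 kt.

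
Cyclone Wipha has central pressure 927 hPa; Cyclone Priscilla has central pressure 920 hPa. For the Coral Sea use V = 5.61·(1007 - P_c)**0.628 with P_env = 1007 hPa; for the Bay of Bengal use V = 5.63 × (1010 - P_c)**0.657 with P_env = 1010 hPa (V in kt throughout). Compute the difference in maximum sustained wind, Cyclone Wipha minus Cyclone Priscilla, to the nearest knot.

Cyclone Wipha: ΔP = 80; V ≈ 5.61 × 80^0.628 ≈ 87.92 kt.
Cyclone Priscilla: ΔP = 90; V ≈ 5.63 × 90^0.657 ≈ 108.25 kt.
Difference ≈ 87.92 − 108.25 = -20.33 → -20 kt.

-20 kt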